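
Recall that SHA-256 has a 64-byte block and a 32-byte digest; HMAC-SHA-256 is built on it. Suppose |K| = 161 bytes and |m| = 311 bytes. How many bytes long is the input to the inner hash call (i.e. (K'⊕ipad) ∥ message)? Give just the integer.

375

Key is 161 > 64 bytes, so it is hashed to 32 bytes then zero-padded to 64: |K'| = 64.
Inner input = (K'⊕ipad) ∥ m → 64 + 311 = 375 bytes.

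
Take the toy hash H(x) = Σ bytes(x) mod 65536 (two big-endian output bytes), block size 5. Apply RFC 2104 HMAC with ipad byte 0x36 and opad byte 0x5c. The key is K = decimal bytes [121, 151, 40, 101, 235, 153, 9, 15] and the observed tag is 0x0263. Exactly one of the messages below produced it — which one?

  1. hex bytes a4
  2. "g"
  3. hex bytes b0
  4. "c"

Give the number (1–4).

1

Key decimal bytes [121, 151, 40, 101, 235, 153, 9, 15] = 79 97 28 65 eb 99 09 0f is 8 bytes > B = 5, so hash it first: H(key) = 03 39, then zero-pad to 5 bytes: K' = 03 39 00 00 00.
K' ⊕ ipad = 35 0f 36 36 36; K' ⊕ opad = 5f 65 5c 5c 5c.
m1: inner = H(35 0f 36 36 36 a4) = 01 8a; tag = H(5f 65 5c 5c 5c 01 8a) = 0263 ← matches
m2: inner = H(35 0f 36 36 36 67) = 01 4d; tag = H(5f 65 5c 5c 5c 01 4d) = 0226
m3: inner = H(35 0f 36 36 36 b0) = 01 96; tag = H(5f 65 5c 5c 5c 01 96) = 026f
m4: inner = H(35 0f 36 36 36 63) = 01 49; tag = H(5f 65 5c 5c 5c 01 49) = 0222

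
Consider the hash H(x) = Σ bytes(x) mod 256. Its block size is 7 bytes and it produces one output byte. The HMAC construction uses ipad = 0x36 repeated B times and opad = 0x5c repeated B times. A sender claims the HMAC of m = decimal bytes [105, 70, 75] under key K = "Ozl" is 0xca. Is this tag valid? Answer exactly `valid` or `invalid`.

Key "Ozl" = 4f 7a 6c is 3 bytes ≤ B = 7; zero-pad to 7 bytes: K' = 4f 7a 6c 00 00 00 00.
K' ⊕ ipad = 79 4c 5a 36 36 36 36; K' ⊕ opad = 13 26 30 5c 5c 5c 5c.
Inner hash: sum = 121+76+90+54+54+54+54+105+70+75 = 753; mod 256 = 241 → f1.
Outer hash (recomputed tag): sum = 19+38+48+92+92+92+92+241 = 714; mod 256 = 202 → ca.
Recomputed tag = ca; claimed = ca → match.

valid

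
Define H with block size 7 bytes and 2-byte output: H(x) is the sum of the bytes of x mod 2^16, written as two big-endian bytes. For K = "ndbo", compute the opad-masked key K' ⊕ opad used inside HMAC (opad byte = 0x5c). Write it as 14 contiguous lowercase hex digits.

Key "ndbo" = 6e 64 62 6f is 4 bytes ≤ B = 7; zero-pad to 7 bytes: K' = 6e 64 62 6f 00 00 00.
XOR each byte with 0x5c: 6e⊕5c=32, 64⊕5c=38, 62⊕5c=3e, 6f⊕5c=33, 00⊕5c=5c, 00⊕5c=5c, 00⊕5c=5c.

32383e335c5c5c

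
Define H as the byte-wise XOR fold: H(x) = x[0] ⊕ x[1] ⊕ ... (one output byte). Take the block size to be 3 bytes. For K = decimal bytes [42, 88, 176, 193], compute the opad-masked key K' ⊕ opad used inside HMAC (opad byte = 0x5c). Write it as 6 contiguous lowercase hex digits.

5f5c5c

Key decimal bytes [42, 88, 176, 193] = 2a 58 b0 c1 is 4 bytes > B = 3, so hash it first: H(key) = 03, then zero-pad to 3 bytes: K' = 03 00 00.
XOR each byte with 0x5c: 03⊕5c=5f, 00⊕5c=5c, 00⊕5c=5c.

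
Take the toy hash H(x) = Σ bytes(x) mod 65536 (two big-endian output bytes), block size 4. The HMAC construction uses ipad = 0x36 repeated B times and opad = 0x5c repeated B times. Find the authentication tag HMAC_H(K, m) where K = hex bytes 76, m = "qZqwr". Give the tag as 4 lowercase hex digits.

0148

Key hex bytes 76 is 1 byte ≤ B = 4; zero-pad to 4 bytes: K' = 76 00 00 00.
K' ⊕ ipad = 40 36 36 36.  K' ⊕ opad = 2a 5c 5c 5c.
Inner input = (K'⊕ipad) ∥ m = 40 36 36 36 ∥ 71 5a 71 77 72.
Inner hash: sum = 64+54+54+54+113+90+113+119+114 = 775 → 03 07.
Outer input = (K'⊕opad) ∥ inner = 2a 5c 5c 5c ∥ 03 07.
Outer hash (tag): sum = 42+92+92+92+3+7 = 328 → 01 48.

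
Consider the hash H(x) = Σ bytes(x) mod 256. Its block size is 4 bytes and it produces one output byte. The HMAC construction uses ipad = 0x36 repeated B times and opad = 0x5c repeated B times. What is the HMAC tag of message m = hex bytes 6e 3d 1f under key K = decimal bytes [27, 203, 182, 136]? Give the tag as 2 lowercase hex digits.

Key decimal bytes [27, 203, 182, 136] = 1b cb b6 88 is exactly B = 4 bytes: K' = 1b cb b6 88.
K' ⊕ ipad = 2d fd 80 be.  K' ⊕ opad = 47 97 ea d4.
Inner input = (K'⊕ipad) ∥ m = 2d fd 80 be ∥ 6e 3d 1f.
Inner hash: sum = 45+253+128+190+110+61+31 = 818; mod 256 = 50 → 32.
Outer input = (K'⊕opad) ∥ inner = 47 97 ea d4 ∥ 32.
Outer hash (tag): sum = 71+151+234+212+50 = 718; mod 256 = 206 → ce.

ce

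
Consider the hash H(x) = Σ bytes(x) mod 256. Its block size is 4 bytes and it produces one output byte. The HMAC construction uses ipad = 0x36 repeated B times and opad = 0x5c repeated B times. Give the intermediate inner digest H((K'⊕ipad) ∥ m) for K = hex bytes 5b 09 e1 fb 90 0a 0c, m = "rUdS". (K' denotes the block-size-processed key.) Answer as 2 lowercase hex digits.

f0

Key hex bytes 5b 09 e1 fb 90 0a 0c is 7 bytes > B = 4, so hash it first: H(key) = e6, then zero-pad to 4 bytes: K' = e6 00 00 00.
K' ⊕ ipad = d0 36 36 36.
Inner input = d0 36 36 36 ∥ 72 55 64 53.
Inner hash: sum = 208+54+54+54+114+85+100+83 = 752; mod 256 = 240 → f0.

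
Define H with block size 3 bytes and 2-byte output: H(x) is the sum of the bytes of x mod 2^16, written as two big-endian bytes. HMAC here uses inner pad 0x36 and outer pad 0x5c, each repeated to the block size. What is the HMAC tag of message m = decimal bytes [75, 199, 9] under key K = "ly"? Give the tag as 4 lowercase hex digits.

Key "ly" = 6c 79 is 2 bytes ≤ B = 3; zero-pad to 3 bytes: K' = 6c 79 00.
K' ⊕ ipad = 5a 4f 36.  K' ⊕ opad = 30 25 5c.
Inner input = (K'⊕ipad) ∥ m = 5a 4f 36 ∥ 4b c7 09.
Inner hash: sum = 90+79+54+75+199+9 = 506 → 01 fa.
Outer input = (K'⊕opad) ∥ inner = 30 25 5c ∥ 01 fa.
Outer hash (tag): sum = 48+37+92+1+250 = 428 → 01 ac.

01ac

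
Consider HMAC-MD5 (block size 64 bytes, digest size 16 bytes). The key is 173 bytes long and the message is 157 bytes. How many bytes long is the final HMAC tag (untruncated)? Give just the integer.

16

The tag is one MD5 digest: 16 bytes.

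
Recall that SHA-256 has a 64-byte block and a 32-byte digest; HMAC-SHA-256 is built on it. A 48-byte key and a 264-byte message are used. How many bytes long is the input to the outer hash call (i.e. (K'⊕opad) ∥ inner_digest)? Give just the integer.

96

Key is 48 ≤ 64 bytes, zero-padded: |K'| = 64.
Outer input = (K'⊕opad) ∥ H(inner) → 64 + 32 = 96 bytes.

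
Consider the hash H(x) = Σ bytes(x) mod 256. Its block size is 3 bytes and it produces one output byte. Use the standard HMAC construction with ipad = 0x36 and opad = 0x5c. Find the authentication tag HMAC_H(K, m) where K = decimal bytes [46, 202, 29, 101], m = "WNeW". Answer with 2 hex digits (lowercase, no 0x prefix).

f7

Key decimal bytes [46, 202, 29, 101] = 2e ca 1d 65 is 4 bytes > B = 3, so hash it first: H(key) = 7a, then zero-pad to 3 bytes: K' = 7a 00 00.
K' ⊕ ipad = 4c 36 36.  K' ⊕ opad = 26 5c 5c.
Inner input = (K'⊕ipad) ∥ m = 4c 36 36 ∥ 57 4e 65 57.
Inner hash: sum = 76+54+54+87+78+101+87 = 537; mod 256 = 25 → 19.
Outer input = (K'⊕opad) ∥ inner = 26 5c 5c ∥ 19.
Outer hash (tag): sum = 38+92+92+25 = 247 → f7.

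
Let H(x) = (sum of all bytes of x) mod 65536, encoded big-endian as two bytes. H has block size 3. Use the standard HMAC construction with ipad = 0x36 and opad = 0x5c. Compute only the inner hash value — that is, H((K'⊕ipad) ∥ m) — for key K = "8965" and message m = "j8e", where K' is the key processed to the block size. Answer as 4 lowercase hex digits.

025d

Key "8965" = 38 39 36 35 is 4 bytes > B = 3, so hash it first: H(key) = 00 dc, then zero-pad to 3 bytes: K' = 00 dc 00.
K' ⊕ ipad = 36 ea 36.
Inner input = 36 ea 36 ∥ 6a 38 65.
Inner hash: sum = 54+234+54+106+56+101 = 605 → 02 5d.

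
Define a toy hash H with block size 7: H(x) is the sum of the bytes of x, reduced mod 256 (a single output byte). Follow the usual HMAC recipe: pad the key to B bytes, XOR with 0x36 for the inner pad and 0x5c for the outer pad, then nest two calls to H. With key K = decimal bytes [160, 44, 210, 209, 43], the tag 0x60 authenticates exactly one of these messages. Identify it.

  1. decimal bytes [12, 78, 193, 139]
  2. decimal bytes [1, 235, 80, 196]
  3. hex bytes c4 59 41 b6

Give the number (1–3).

1

Key decimal bytes [160, 44, 210, 209, 43] = a0 2c d2 d1 2b is 5 bytes ≤ B = 7; zero-pad to 7 bytes: K' = a0 2c d2 d1 2b 00 00.
K' ⊕ ipad = 96 1a e4 e7 1d 36 36; K' ⊕ opad = fc 70 8e 8d 77 5c 5c.
m1: inner = H(96 1a e4 e7 1d 36 36 0c 4e c1 8b) = aa; tag = H(fc 70 8e 8d 77 5c 5c aa) = 60 ← matches
m2: inner = H(96 1a e4 e7 1d 36 36 01 eb 50 c4) = 04; tag = H(fc 70 8e 8d 77 5c 5c 04) = ba
m3: inner = H(96 1a e4 e7 1d 36 36 c4 59 41 b6) = 18; tag = H(fc 70 8e 8d 77 5c 5c 18) = ce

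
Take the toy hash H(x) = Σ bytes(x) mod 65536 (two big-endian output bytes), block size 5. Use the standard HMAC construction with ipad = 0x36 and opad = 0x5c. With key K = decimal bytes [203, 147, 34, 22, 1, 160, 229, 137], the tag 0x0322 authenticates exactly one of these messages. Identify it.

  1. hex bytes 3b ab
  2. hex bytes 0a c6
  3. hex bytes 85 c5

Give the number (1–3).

Key decimal bytes [203, 147, 34, 22, 1, 160, 229, 137] = cb 93 22 16 01 a0 e5 89 is 8 bytes > B = 5, so hash it first: H(key) = 03 a5, then zero-pad to 5 bytes: K' = 03 a5 00 00 00.
K' ⊕ ipad = 35 93 36 36 36; K' ⊕ opad = 5f f9 5c 5c 5c.
m1: inner = H(35 93 36 36 36 3b ab) = 02 50; tag = H(5f f9 5c 5c 5c 02 50) = 02be
m2: inner = H(35 93 36 36 36 0a c6) = 02 3a; tag = H(5f f9 5c 5c 5c 02 3a) = 02a8
m3: inner = H(35 93 36 36 36 85 c5) = 02 b4; tag = H(5f f9 5c 5c 5c 02 b4) = 0322 ← matches

3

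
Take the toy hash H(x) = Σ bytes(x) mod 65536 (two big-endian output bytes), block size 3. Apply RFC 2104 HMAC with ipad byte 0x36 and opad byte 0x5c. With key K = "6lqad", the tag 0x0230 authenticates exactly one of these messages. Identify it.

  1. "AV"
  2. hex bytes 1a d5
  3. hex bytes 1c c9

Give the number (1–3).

1

Key "6lqad" = 36 6c 71 61 64 is 5 bytes > B = 3, so hash it first: H(key) = 01 d8, then zero-pad to 3 bytes: K' = 01 d8 00.
K' ⊕ ipad = 37 ee 36; K' ⊕ opad = 5d 84 5c.
m1: inner = H(37 ee 36 41 56) = 01 f2; tag = H(5d 84 5c 01 f2) = 0230 ← matches
m2: inner = H(37 ee 36 1a d5) = 02 4a; tag = H(5d 84 5c 02 4a) = 0189
m3: inner = H(37 ee 36 1c c9) = 02 40; tag = H(5d 84 5c 02 40) = 017f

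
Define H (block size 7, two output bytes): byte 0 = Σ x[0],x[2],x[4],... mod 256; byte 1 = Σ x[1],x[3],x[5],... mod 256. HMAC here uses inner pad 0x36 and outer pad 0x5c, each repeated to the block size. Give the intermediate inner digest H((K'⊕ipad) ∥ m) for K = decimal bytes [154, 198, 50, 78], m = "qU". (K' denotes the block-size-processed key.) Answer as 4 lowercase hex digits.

Key decimal bytes [154, 198, 50, 78] = 9a c6 32 4e is 4 bytes ≤ B = 7; zero-pad to 7 bytes: K' = 9a c6 32 4e 00 00 00.
K' ⊕ ipad = ac f0 04 78 36 36 36.
Inner input = ac f0 04 78 36 36 36 ∥ 71 55.
Inner hash: even-index sum = 369 mod 256 = 113; odd-index sum = 527 mod 256 = 15 → 71 0f.

710f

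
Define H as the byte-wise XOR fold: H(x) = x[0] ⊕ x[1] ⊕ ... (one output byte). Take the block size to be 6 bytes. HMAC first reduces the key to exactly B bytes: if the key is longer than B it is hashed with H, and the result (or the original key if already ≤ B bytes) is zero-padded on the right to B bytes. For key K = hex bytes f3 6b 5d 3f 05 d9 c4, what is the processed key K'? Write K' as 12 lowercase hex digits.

|K| = 7 > B = 6, so first hash the key.
H(K): XOR f3⊕6b⊕5d⊕3f⊕05⊕d9⊕c4 = e2.
Zero-pad H(K) = e2 to 6 bytes: K' = e2 00 00 00 00 00.

e20000000000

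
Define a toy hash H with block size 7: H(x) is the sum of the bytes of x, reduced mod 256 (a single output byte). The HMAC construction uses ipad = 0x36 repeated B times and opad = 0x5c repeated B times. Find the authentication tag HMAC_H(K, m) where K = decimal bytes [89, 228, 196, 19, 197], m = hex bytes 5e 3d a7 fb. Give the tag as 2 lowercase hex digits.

Key decimal bytes [89, 228, 196, 19, 197] = 59 e4 c4 13 c5 is 5 bytes ≤ B = 7; zero-pad to 7 bytes: K' = 59 e4 c4 13 c5 00 00.
K' ⊕ ipad = 6f d2 f2 25 f3 36 36.  K' ⊕ opad = 05 b8 98 4f 99 5c 5c.
Inner input = (K'⊕ipad) ∥ m = 6f d2 f2 25 f3 36 36 ∥ 5e 3d a7 fb.
Inner hash: sum = 111+210+242+37+243+54+54+94+61+167+251 = 1524; mod 256 = 244 → f4.
Outer input = (K'⊕opad) ∥ inner = 05 b8 98 4f 99 5c 5c ∥ f4.
Outer hash (tag): sum = 5+184+152+79+153+92+92+244 = 1001; mod 256 = 233 → e9.

e9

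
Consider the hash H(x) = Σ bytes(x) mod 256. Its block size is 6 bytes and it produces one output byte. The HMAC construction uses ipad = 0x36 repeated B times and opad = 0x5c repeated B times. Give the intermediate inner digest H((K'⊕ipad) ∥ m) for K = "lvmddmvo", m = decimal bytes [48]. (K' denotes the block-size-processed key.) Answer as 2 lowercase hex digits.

9d

Key "lvmddmvo" = 6c 76 6d 64 64 6d 76 6f is 8 bytes > B = 6, so hash it first: H(key) = 69, then zero-pad to 6 bytes: K' = 69 00 00 00 00 00.
K' ⊕ ipad = 5f 36 36 36 36 36.
Inner input = 5f 36 36 36 36 36 ∥ 30.
Inner hash: sum = 95+54+54+54+54+54+48 = 413; mod 256 = 157 → 9d.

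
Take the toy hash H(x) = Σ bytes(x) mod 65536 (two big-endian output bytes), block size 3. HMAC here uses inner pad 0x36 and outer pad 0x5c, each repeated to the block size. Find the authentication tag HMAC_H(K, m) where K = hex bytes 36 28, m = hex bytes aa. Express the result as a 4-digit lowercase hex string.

0238

Key hex bytes 36 28 is 2 bytes ≤ B = 3; zero-pad to 3 bytes: K' = 36 28 00.
K' ⊕ ipad = 00 1e 36.  K' ⊕ opad = 6a 74 5c.
Inner input = (K'⊕ipad) ∥ m = 00 1e 36 ∥ aa.
Inner hash: sum = 0+30+54+170 = 254 → 00 fe.
Outer input = (K'⊕opad) ∥ inner = 6a 74 5c ∥ 00 fe.
Outer hash (tag): sum = 106+116+92+0+254 = 568 → 02 38.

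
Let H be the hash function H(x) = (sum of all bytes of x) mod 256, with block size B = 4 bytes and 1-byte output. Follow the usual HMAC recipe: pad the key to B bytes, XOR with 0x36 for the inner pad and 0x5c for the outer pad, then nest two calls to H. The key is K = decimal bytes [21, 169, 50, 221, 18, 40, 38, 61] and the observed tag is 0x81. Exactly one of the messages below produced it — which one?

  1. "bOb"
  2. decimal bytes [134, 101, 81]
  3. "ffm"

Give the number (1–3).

Key decimal bytes [21, 169, 50, 221, 18, 40, 38, 61] = 15 a9 32 dd 12 28 26 3d is 8 bytes > B = 4, so hash it first: H(key) = 6a, then zero-pad to 4 bytes: K' = 6a 00 00 00.
K' ⊕ ipad = 5c 36 36 36; K' ⊕ opad = 36 5c 5c 5c.
m1: inner = H(5c 36 36 36 62 4f 62) = 11; tag = H(36 5c 5c 5c 11) = 5b
m2: inner = H(5c 36 36 36 86 65 51) = 3a; tag = H(36 5c 5c 5c 3a) = 84
m3: inner = H(5c 36 36 36 66 66 6d) = 37; tag = H(36 5c 5c 5c 37) = 81 ← matches

3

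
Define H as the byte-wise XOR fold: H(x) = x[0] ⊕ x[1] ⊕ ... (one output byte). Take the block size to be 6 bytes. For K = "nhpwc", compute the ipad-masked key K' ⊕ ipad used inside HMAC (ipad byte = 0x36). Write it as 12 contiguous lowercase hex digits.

Key "nhpwc" = 6e 68 70 77 63 is 5 bytes ≤ B = 6; zero-pad to 6 bytes: K' = 6e 68 70 77 63 00.
XOR each byte with 0x36: 6e⊕36=58, 68⊕36=5e, 70⊕36=46, 77⊕36=41, 63⊕36=55, 00⊕36=36.

585e46415536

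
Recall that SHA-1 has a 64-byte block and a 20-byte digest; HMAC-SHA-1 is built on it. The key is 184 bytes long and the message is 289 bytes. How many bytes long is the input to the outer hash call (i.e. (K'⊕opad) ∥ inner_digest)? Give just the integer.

84

Key is 184 > 64 bytes, so it is hashed to 20 bytes then zero-padded to 64: |K'| = 64.
Outer input = (K'⊕opad) ∥ H(inner) → 64 + 20 = 84 bytes.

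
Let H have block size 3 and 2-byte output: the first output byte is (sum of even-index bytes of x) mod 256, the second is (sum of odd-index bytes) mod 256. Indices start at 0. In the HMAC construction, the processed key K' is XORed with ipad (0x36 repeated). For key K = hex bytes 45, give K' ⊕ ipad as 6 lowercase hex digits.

Key hex bytes 45 is 1 byte ≤ B = 3; zero-pad to 3 bytes: K' = 45 00 00.
XOR each byte with 0x36: 45⊕36=73, 00⊕36=36, 00⊕36=36.

733636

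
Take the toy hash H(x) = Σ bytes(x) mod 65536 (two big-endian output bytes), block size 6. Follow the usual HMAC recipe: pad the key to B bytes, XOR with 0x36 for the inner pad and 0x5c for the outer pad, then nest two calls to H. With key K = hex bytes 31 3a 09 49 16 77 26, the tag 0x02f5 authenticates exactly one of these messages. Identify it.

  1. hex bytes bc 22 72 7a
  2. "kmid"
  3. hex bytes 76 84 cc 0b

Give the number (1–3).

2

Key hex bytes 31 3a 09 49 16 77 26 is 7 bytes > B = 6, so hash it first: H(key) = 01 70, then zero-pad to 6 bytes: K' = 01 70 00 00 00 00.
K' ⊕ ipad = 37 46 36 36 36 36; K' ⊕ opad = 5d 2c 5c 5c 5c 5c.
m1: inner = H(37 46 36 36 36 36 bc 22 72 7a) = 03 1f; tag = H(5d 2c 5c 5c 5c 5c 03 1f) = 021b
m2: inner = H(37 46 36 36 36 36 6b 6d 69 64) = 02 fa; tag = H(5d 2c 5c 5c 5c 5c 02 fa) = 02f5 ← matches
m3: inner = H(37 46 36 36 36 36 76 84 cc 0b) = 03 26; tag = H(5d 2c 5c 5c 5c 5c 03 26) = 0222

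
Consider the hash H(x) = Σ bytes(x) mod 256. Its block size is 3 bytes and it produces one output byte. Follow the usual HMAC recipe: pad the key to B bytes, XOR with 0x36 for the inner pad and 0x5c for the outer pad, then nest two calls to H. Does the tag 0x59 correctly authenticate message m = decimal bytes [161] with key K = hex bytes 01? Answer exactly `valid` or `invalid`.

Key hex bytes 01 is 1 byte ≤ B = 3; zero-pad to 3 bytes: K' = 01 00 00.
K' ⊕ ipad = 37 36 36; K' ⊕ opad = 5d 5c 5c.
Inner hash: sum = 55+54+54+161 = 324; mod 256 = 68 → 44.
Outer hash (recomputed tag): sum = 93+92+92+68 = 345; mod 256 = 89 → 59.
Recomputed tag = 59; claimed = 59 → match.

valid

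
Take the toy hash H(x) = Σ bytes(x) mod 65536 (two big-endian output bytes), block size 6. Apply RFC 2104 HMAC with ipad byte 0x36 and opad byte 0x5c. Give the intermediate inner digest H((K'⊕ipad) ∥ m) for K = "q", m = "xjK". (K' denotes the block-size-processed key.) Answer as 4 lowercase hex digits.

Key "q" = 71 is 1 byte ≤ B = 6; zero-pad to 6 bytes: K' = 71 00 00 00 00 00.
K' ⊕ ipad = 47 36 36 36 36 36.
Inner input = 47 36 36 36 36 36 ∥ 78 6a 4b.
Inner hash: sum = 71+54+54+54+54+54+120+106+75 = 642 → 02 82.

0282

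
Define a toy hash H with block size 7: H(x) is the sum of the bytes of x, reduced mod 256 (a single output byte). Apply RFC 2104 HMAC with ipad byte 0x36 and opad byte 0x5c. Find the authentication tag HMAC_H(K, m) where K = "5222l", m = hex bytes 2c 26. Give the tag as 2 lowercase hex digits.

c2

Key "5222l" = 35 32 32 32 6c is 5 bytes ≤ B = 7; zero-pad to 7 bytes: K' = 35 32 32 32 6c 00 00.
K' ⊕ ipad = 03 04 04 04 5a 36 36.  K' ⊕ opad = 69 6e 6e 6e 30 5c 5c.
Inner input = (K'⊕ipad) ∥ m = 03 04 04 04 5a 36 36 ∥ 2c 26.
Inner hash: sum = 3+4+4+4+90+54+54+44+38 = 295; mod 256 = 39 → 27.
Outer input = (K'⊕opad) ∥ inner = 69 6e 6e 6e 30 5c 5c ∥ 27.
Outer hash (tag): sum = 105+110+110+110+48+92+92+39 = 706; mod 256 = 194 → c2.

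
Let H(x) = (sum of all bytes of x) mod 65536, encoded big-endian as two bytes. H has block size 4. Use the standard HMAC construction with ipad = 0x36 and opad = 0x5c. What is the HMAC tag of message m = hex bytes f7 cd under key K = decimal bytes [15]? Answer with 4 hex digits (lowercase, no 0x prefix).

Key decimal bytes [15] = 0f is 1 byte ≤ B = 4; zero-pad to 4 bytes: K' = 0f 00 00 00.
K' ⊕ ipad = 39 36 36 36.  K' ⊕ opad = 53 5c 5c 5c.
Inner input = (K'⊕ipad) ∥ m = 39 36 36 36 ∥ f7 cd.
Inner hash: sum = 57+54+54+54+247+205 = 671 → 02 9f.
Outer input = (K'⊕opad) ∥ inner = 53 5c 5c 5c ∥ 02 9f.
Outer hash (tag): sum = 83+92+92+92+2+159 = 520 → 02 08.

0208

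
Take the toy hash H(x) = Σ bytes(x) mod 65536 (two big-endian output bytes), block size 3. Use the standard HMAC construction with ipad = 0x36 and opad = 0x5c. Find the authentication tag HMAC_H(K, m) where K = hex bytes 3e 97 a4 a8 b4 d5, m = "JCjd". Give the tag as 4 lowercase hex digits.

Key hex bytes 3e 97 a4 a8 b4 d5 is 6 bytes > B = 3, so hash it first: H(key) = 03 aa, then zero-pad to 3 bytes: K' = 03 aa 00.
K' ⊕ ipad = 35 9c 36.  K' ⊕ opad = 5f f6 5c.
Inner input = (K'⊕ipad) ∥ m = 35 9c 36 ∥ 4a 43 6a 64.
Inner hash: sum = 53+156+54+74+67+106+100 = 610 → 02 62.
Outer input = (K'⊕opad) ∥ inner = 5f f6 5c ∥ 02 62.
Outer hash (tag): sum = 95+246+92+2+98 = 533 → 02 15.

0215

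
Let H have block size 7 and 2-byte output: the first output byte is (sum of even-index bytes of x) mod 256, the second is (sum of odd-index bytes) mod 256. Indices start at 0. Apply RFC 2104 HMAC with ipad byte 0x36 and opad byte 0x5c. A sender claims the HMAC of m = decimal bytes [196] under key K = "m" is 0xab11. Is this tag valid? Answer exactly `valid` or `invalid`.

Key "m" = 6d is 1 byte ≤ B = 7; zero-pad to 7 bytes: K' = 6d 00 00 00 00 00 00.
K' ⊕ ipad = 5b 36 36 36 36 36 36; K' ⊕ opad = 31 5c 5c 5c 5c 5c 5c.
Inner hash: even-index sum = 253 mod 256 = 253; odd-index sum = 358 mod 256 = 102 → fd 66.
Outer hash (recomputed tag): even-index sum = 427 mod 256 = 171; odd-index sum = 529 mod 256 = 17 → ab 11.
Recomputed tag = ab11; claimed = ab11 → match.

valid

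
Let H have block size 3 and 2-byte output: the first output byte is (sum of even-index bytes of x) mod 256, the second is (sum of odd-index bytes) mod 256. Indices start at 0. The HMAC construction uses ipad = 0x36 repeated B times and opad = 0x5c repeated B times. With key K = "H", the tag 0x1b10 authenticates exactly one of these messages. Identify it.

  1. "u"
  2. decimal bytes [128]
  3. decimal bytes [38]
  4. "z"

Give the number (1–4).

Key "H" = 48 is 1 byte ≤ B = 3; zero-pad to 3 bytes: K' = 48 00 00.
K' ⊕ ipad = 7e 36 36; K' ⊕ opad = 14 5c 5c.
m1: inner = H(7e 36 36 75) = b4 ab; tag = H(14 5c 5c b4 ab) = 1b10 ← matches
m2: inner = H(7e 36 36 80) = b4 b6; tag = H(14 5c 5c b4 b6) = 2610
m3: inner = H(7e 36 36 26) = b4 5c; tag = H(14 5c 5c b4 5c) = cc10
m4: inner = H(7e 36 36 7a) = b4 b0; tag = H(14 5c 5c b4 b0) = 2010

1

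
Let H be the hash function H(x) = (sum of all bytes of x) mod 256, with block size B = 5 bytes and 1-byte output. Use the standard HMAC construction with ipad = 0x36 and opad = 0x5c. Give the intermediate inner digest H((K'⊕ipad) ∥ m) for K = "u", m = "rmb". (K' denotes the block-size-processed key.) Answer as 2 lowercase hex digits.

Key "u" = 75 is 1 byte ≤ B = 5; zero-pad to 5 bytes: K' = 75 00 00 00 00.
K' ⊕ ipad = 43 36 36 36 36.
Inner input = 43 36 36 36 36 ∥ 72 6d 62.
Inner hash: sum = 67+54+54+54+54+114+109+98 = 604; mod 256 = 92 → 5c.

5c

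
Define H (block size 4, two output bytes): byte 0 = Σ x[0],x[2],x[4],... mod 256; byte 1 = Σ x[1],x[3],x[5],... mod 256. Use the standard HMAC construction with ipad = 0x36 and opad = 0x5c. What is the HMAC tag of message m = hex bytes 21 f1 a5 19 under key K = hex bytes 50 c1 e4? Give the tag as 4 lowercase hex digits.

c230

Key hex bytes 50 c1 e4 is 3 bytes ≤ B = 4; zero-pad to 4 bytes: K' = 50 c1 e4 00.
K' ⊕ ipad = 66 f7 d2 36.  K' ⊕ opad = 0c 9d b8 5c.
Inner input = (K'⊕ipad) ∥ m = 66 f7 d2 36 ∥ 21 f1 a5 19.
Inner hash: even-index sum = 510 mod 256 = 254; odd-index sum = 567 mod 256 = 55 → fe 37.
Outer input = (K'⊕opad) ∥ inner = 0c 9d b8 5c ∥ fe 37.
Outer hash (tag): even-index sum = 450 mod 256 = 194; odd-index sum = 304 mod 256 = 48 → c2 30.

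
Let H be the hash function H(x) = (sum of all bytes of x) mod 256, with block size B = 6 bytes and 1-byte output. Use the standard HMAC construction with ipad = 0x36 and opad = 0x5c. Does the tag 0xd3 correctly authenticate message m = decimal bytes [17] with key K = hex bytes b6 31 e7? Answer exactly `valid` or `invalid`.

Key hex bytes b6 31 e7 is 3 bytes ≤ B = 6; zero-pad to 6 bytes: K' = b6 31 e7 00 00 00.
K' ⊕ ipad = 80 07 d1 36 36 36; K' ⊕ opad = ea 6d bb 5c 5c 5c.
Inner hash: sum = 128+7+209+54+54+54+17 = 523; mod 256 = 11 → 0b.
Outer hash (recomputed tag): sum = 234+109+187+92+92+92+11 = 817; mod 256 = 49 → 31.
Recomputed tag = 31; claimed = d3 → mismatch.

invalid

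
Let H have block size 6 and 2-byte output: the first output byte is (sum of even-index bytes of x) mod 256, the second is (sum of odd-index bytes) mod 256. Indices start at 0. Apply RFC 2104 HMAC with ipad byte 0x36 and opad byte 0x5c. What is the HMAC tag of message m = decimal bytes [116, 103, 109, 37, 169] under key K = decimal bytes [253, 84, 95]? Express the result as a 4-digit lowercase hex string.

Key decimal bytes [253, 84, 95] = fd 54 5f is 3 bytes ≤ B = 6; zero-pad to 6 bytes: K' = fd 54 5f 00 00 00.
K' ⊕ ipad = cb 62 69 36 36 36.  K' ⊕ opad = a1 08 03 5c 5c 5c.
Inner input = (K'⊕ipad) ∥ m = cb 62 69 36 36 36 ∥ 74 67 6d 25 a9.
Inner hash: even-index sum = 756 mod 256 = 244; odd-index sum = 346 mod 256 = 90 → f4 5a.
Outer input = (K'⊕opad) ∥ inner = a1 08 03 5c 5c 5c ∥ f4 5a.
Outer hash (tag): even-index sum = 500 mod 256 = 244; odd-index sum = 282 mod 256 = 26 → f4 1a.

f41a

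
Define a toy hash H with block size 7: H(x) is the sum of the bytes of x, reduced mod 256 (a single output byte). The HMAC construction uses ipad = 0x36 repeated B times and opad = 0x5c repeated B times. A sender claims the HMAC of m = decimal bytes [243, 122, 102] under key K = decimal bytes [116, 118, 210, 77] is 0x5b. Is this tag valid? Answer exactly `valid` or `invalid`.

Key decimal bytes [116, 118, 210, 77] = 74 76 d2 4d is 4 bytes ≤ B = 7; zero-pad to 7 bytes: K' = 74 76 d2 4d 00 00 00.
K' ⊕ ipad = 42 40 e4 7b 36 36 36; K' ⊕ opad = 28 2a 8e 11 5c 5c 5c.
Inner hash: sum = 66+64+228+123+54+54+54+243+122+102 = 1110; mod 256 = 86 → 56.
Outer hash (recomputed tag): sum = 40+42+142+17+92+92+92+86 = 603; mod 256 = 91 → 5b.
Recomputed tag = 5b; claimed = 5b → match.

valid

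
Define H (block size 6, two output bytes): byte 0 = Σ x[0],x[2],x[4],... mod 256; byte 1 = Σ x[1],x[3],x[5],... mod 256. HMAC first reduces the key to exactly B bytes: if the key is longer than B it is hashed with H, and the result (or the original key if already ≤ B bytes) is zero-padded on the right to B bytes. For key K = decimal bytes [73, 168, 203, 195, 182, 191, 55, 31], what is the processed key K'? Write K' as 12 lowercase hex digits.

014900000000

|K| = 8 > B = 6, so first hash the key.
H(K): even-index sum = 513 mod 256 = 1; odd-index sum = 585 mod 256 = 73 → 01 49.
Zero-pad H(K) = 01 49 to 6 bytes: K' = 01 49 00 00 00 00.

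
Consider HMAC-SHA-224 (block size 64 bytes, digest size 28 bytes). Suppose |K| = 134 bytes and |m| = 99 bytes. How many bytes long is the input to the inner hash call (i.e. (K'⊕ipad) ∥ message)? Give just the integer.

163

Key is 134 > 64 bytes, so it is hashed to 28 bytes then zero-padded to 64: |K'| = 64.
Inner input = (K'⊕ipad) ∥ m → 64 + 99 = 163 bytes.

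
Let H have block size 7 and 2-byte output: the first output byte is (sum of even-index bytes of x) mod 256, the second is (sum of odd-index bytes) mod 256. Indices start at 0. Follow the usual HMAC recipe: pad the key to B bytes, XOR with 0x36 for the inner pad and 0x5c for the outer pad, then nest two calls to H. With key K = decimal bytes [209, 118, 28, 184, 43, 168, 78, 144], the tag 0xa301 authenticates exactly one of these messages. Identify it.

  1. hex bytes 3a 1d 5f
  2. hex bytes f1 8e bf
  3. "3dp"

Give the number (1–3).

1

Key decimal bytes [209, 118, 28, 184, 43, 168, 78, 144] = d1 76 1c b8 2b a8 4e 90 is 8 bytes > B = 7, so hash it first: H(key) = 66 66, then zero-pad to 7 bytes: K' = 66 66 00 00 00 00 00.
K' ⊕ ipad = 50 50 36 36 36 36 36; K' ⊕ opad = 3a 3a 5c 5c 5c 5c 5c.
m1: inner = H(50 50 36 36 36 36 36 3a 1d 5f) = 0f 55; tag = H(3a 3a 5c 5c 5c 5c 5c 0f 55) = a301 ← matches
m2: inner = H(50 50 36 36 36 36 36 f1 8e bf) = 80 6c; tag = H(3a 3a 5c 5c 5c 5c 5c 80 6c) = ba72
m3: inner = H(50 50 36 36 36 36 36 33 64 70) = 56 5f; tag = H(3a 3a 5c 5c 5c 5c 5c 56 5f) = ad48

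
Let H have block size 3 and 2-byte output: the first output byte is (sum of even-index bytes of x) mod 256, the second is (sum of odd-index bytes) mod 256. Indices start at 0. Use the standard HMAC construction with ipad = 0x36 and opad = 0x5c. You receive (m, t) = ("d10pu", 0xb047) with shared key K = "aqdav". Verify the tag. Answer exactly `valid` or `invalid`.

invalid

Key "aqdav" = 61 71 64 61 76 is 5 bytes > B = 3, so hash it first: H(key) = 3b d2, then zero-pad to 3 bytes: K' = 3b d2 00.
K' ⊕ ipad = 0d e4 36; K' ⊕ opad = 67 8e 5c.
Inner hash: even-index sum = 228 mod 256 = 228; odd-index sum = 493 mod 256 = 237 → e4 ed.
Outer hash (recomputed tag): even-index sum = 432 mod 256 = 176; odd-index sum = 370 mod 256 = 114 → b0 72.
Recomputed tag = b072; claimed = b047 → mismatch.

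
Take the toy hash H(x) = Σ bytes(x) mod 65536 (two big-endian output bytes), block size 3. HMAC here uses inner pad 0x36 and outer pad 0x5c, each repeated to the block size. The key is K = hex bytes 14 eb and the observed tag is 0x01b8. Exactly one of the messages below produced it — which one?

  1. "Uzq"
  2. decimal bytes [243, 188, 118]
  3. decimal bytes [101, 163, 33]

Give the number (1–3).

2

Key hex bytes 14 eb is 2 bytes ≤ B = 3; zero-pad to 3 bytes: K' = 14 eb 00.
K' ⊕ ipad = 22 dd 36; K' ⊕ opad = 48 b7 5c.
m1: inner = H(22 dd 36 55 7a 71) = 02 75; tag = H(48 b7 5c 02 75) = 01d2
m2: inner = H(22 dd 36 f3 bc 76) = 03 5a; tag = H(48 b7 5c 03 5a) = 01b8 ← matches
m3: inner = H(22 dd 36 65 a3 21) = 02 5e; tag = H(48 b7 5c 02 5e) = 01bb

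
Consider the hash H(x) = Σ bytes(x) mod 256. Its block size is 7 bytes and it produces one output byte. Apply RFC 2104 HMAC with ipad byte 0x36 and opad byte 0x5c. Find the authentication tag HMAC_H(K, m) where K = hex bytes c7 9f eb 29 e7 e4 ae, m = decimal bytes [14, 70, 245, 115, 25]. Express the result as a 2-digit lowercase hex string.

95

Key hex bytes c7 9f eb 29 e7 e4 ae is exactly B = 7 bytes: K' = c7 9f eb 29 e7 e4 ae.
K' ⊕ ipad = f1 a9 dd 1f d1 d2 98.  K' ⊕ opad = 9b c3 b7 75 bb b8 f2.
Inner input = (K'⊕ipad) ∥ m = f1 a9 dd 1f d1 d2 98 ∥ 0e 46 f5 73 19.
Inner hash: sum = 241+169+221+31+209+210+152+14+70+245+115+25 = 1702; mod 256 = 166 → a6.
Outer input = (K'⊕opad) ∥ inner = 9b c3 b7 75 bb b8 f2 ∥ a6.
Outer hash (tag): sum = 155+195+183+117+187+184+242+166 = 1429; mod 256 = 149 → 95.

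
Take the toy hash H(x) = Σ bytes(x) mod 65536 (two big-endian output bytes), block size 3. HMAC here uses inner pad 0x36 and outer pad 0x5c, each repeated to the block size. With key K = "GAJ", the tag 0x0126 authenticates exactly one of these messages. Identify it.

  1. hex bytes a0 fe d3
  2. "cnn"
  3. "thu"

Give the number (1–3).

Key "GAJ" = 47 41 4a is exactly B = 3 bytes: K' = 47 41 4a.
K' ⊕ ipad = 71 77 7c; K' ⊕ opad = 1b 1d 16.
m1: inner = H(71 77 7c a0 fe d3) = 03 d5; tag = H(1b 1d 16 03 d5) = 0126 ← matches
m2: inner = H(71 77 7c 63 6e 6e) = 02 a3; tag = H(1b 1d 16 02 a3) = 00f3
m3: inner = H(71 77 7c 74 68 75) = 02 b5; tag = H(1b 1d 16 02 b5) = 0105

1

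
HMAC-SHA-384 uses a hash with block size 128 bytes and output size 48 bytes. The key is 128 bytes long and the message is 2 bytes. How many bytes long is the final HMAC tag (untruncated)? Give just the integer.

48

The tag is one SHA-384 digest: 48 bytes.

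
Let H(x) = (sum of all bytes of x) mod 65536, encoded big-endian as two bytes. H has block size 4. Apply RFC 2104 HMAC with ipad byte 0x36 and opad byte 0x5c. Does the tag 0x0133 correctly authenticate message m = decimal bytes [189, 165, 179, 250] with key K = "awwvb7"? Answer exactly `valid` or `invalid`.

Key "awwvb7" = 61 77 77 76 62 37 is 6 bytes > B = 4, so hash it first: H(key) = 02 5e, then zero-pad to 4 bytes: K' = 02 5e 00 00.
K' ⊕ ipad = 34 68 36 36; K' ⊕ opad = 5e 02 5c 5c.
Inner hash: sum = 52+104+54+54+189+165+179+250 = 1047 → 04 17.
Outer hash (recomputed tag): sum = 94+2+92+92+4+23 = 307 → 01 33.
Recomputed tag = 0133; claimed = 0133 → match.

valid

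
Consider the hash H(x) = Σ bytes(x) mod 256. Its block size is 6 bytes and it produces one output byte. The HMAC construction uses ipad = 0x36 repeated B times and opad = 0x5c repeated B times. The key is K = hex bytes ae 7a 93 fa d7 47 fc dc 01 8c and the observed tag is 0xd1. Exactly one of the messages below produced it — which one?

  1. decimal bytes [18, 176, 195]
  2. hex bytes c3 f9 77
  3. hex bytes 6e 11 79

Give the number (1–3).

Key hex bytes ae 7a 93 fa d7 47 fc dc 01 8c is 10 bytes > B = 6, so hash it first: H(key) = 38, then zero-pad to 6 bytes: K' = 38 00 00 00 00 00.
K' ⊕ ipad = 0e 36 36 36 36 36; K' ⊕ opad = 64 5c 5c 5c 5c 5c.
m1: inner = H(0e 36 36 36 36 36 12 b0 c3) = a1; tag = H(64 5c 5c 5c 5c 5c a1) = d1 ← matches
m2: inner = H(0e 36 36 36 36 36 c3 f9 77) = 4f; tag = H(64 5c 5c 5c 5c 5c 4f) = 7f
m3: inner = H(0e 36 36 36 36 36 6e 11 79) = 14; tag = H(64 5c 5c 5c 5c 5c 14) = 44

1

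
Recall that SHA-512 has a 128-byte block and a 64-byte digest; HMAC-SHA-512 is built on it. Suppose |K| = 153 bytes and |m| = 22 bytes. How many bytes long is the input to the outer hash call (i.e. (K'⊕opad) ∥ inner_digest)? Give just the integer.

Key is 153 > 128 bytes, so it is hashed to 64 bytes then zero-padded to 128: |K'| = 128.
Outer input = (K'⊕opad) ∥ H(inner) → 128 + 64 = 192 bytes.

192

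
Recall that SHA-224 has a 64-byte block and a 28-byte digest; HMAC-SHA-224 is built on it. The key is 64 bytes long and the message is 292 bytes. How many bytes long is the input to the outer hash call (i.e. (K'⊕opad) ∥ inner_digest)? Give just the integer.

92

Key is 64 ≤ 64 bytes, zero-padded: |K'| = 64.
Outer input = (K'⊕opad) ∥ H(inner) → 64 + 28 = 92 bytes.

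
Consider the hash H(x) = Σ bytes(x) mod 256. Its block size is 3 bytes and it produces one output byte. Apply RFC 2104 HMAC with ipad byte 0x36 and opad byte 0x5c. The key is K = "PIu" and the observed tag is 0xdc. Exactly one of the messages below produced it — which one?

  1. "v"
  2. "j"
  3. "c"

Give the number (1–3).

2

Key "PIu" = 50 49 75 is exactly B = 3 bytes: K' = 50 49 75.
K' ⊕ ipad = 66 7f 43; K' ⊕ opad = 0c 15 29.
m1: inner = H(66 7f 43 76) = 9e; tag = H(0c 15 29 9e) = e8
m2: inner = H(66 7f 43 6a) = 92; tag = H(0c 15 29 92) = dc ← matches
m3: inner = H(66 7f 43 63) = 8b; tag = H(0c 15 29 8b) = d5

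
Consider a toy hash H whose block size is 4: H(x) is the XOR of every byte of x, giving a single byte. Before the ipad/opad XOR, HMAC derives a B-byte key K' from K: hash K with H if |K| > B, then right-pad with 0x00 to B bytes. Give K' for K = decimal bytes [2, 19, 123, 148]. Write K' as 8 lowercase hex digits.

Key decimal bytes [2, 19, 123, 148] = 02 13 7b 94 is exactly B = 4 bytes: K' = 02 13 7b 94.

02137b94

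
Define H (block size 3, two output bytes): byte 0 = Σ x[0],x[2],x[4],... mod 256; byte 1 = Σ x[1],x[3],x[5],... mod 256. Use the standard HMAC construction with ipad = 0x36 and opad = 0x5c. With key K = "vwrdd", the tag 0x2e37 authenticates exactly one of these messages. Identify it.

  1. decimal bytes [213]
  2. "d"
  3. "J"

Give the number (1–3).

Key "vwrdd" = 76 77 72 64 64 is 5 bytes > B = 3, so hash it first: H(key) = 4c db, then zero-pad to 3 bytes: K' = 4c db 00.
K' ⊕ ipad = 7a ed 36; K' ⊕ opad = 10 87 5c.
m1: inner = H(7a ed 36 d5) = b0 c2; tag = H(10 87 5c b0 c2) = 2e37 ← matches
m2: inner = H(7a ed 36 64) = b0 51; tag = H(10 87 5c b0 51) = bd37
m3: inner = H(7a ed 36 4a) = b0 37; tag = H(10 87 5c b0 37) = a337

1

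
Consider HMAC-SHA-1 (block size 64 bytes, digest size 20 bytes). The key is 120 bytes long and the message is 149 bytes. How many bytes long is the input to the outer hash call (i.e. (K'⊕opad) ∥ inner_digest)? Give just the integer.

84

Key is 120 > 64 bytes, so it is hashed to 20 bytes then zero-padded to 64: |K'| = 64.
Outer input = (K'⊕opad) ∥ H(inner) → 64 + 20 = 84 bytes.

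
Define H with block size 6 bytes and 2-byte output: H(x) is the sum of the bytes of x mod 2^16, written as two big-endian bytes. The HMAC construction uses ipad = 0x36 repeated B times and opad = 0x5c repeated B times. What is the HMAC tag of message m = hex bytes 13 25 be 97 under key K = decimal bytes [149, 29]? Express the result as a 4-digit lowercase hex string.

Key decimal bytes [149, 29] = 95 1d is 2 bytes ≤ B = 6; zero-pad to 6 bytes: K' = 95 1d 00 00 00 00.
K' ⊕ ipad = a3 2b 36 36 36 36.  K' ⊕ opad = c9 41 5c 5c 5c 5c.
Inner input = (K'⊕ipad) ∥ m = a3 2b 36 36 36 36 ∥ 13 25 be 97.
Inner hash: sum = 163+43+54+54+54+54+19+37+190+151 = 819 → 03 33.
Outer input = (K'⊕opad) ∥ inner = c9 41 5c 5c 5c 5c ∥ 03 33.
Outer hash (tag): sum = 201+65+92+92+92+92+3+51 = 688 → 02 b0.

02b0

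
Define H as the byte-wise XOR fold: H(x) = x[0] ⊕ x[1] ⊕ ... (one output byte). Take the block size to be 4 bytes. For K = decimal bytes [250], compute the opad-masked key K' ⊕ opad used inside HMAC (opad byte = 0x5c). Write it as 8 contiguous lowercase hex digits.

a65c5c5c

Key decimal bytes [250] = fa is 1 byte ≤ B = 4; zero-pad to 4 bytes: K' = fa 00 00 00.
XOR each byte with 0x5c: fa⊕5c=a6, 00⊕5c=5c, 00⊕5c=5c, 00⊕5c=5c.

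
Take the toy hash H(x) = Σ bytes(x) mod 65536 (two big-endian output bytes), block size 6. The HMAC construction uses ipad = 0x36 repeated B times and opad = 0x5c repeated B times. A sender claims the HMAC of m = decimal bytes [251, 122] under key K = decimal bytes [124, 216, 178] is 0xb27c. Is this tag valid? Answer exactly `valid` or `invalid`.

Key decimal bytes [124, 216, 178] = 7c d8 b2 is 3 bytes ≤ B = 6; zero-pad to 6 bytes: K' = 7c d8 b2 00 00 00.
K' ⊕ ipad = 4a ee 84 36 36 36; K' ⊕ opad = 20 84 ee 5c 5c 5c.
Inner hash: sum = 74+238+132+54+54+54+251+122 = 979 → 03 d3.
Outer hash (recomputed tag): sum = 32+132+238+92+92+92+3+211 = 892 → 03 7c.
Recomputed tag = 037c; claimed = b27c → mismatch.

invalid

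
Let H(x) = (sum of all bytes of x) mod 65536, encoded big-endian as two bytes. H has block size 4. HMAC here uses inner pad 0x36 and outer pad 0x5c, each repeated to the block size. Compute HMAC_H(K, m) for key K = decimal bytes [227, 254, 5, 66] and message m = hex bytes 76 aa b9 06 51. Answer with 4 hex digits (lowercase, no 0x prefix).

0250

Key decimal bytes [227, 254, 5, 66] = e3 fe 05 42 is exactly B = 4 bytes: K' = e3 fe 05 42.
K' ⊕ ipad = d5 c8 33 74.  K' ⊕ opad = bf a2 59 1e.
Inner input = (K'⊕ipad) ∥ m = d5 c8 33 74 ∥ 76 aa b9 06 51.
Inner hash: sum = 213+200+51+116+118+170+185+6+81 = 1140 → 04 74.
Outer input = (K'⊕opad) ∥ inner = bf a2 59 1e ∥ 04 74.
Outer hash (tag): sum = 191+162+89+30+4+116 = 592 → 02 50.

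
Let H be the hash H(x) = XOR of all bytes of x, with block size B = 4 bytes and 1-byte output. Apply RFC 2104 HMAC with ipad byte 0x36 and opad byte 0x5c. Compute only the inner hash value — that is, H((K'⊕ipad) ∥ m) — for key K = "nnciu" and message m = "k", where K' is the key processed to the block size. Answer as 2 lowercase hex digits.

Key "nnciu" = 6e 6e 63 69 75 is 5 bytes > B = 4, so hash it first: H(key) = 7f, then zero-pad to 4 bytes: K' = 7f 00 00 00.
K' ⊕ ipad = 49 36 36 36.
Inner input = 49 36 36 36 ∥ 6b.
Inner hash: XOR 49⊕36⊕36⊕36⊕6b = 14.

14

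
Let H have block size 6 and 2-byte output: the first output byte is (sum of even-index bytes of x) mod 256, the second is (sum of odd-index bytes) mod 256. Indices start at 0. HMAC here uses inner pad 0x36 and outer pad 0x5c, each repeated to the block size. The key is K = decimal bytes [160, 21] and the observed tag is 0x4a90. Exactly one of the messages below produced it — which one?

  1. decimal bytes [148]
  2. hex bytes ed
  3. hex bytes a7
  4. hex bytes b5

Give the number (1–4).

Key decimal bytes [160, 21] = a0 15 is 2 bytes ≤ B = 6; zero-pad to 6 bytes: K' = a0 15 00 00 00 00.
K' ⊕ ipad = 96 23 36 36 36 36; K' ⊕ opad = fc 49 5c 5c 5c 5c.
m1: inner = H(96 23 36 36 36 36 94) = 96 8f; tag = H(fc 49 5c 5c 5c 5c 96 8f) = 4a90 ← matches
m2: inner = H(96 23 36 36 36 36 ed) = ef 8f; tag = H(fc 49 5c 5c 5c 5c ef 8f) = a390
m3: inner = H(96 23 36 36 36 36 a7) = a9 8f; tag = H(fc 49 5c 5c 5c 5c a9 8f) = 5d90
m4: inner = H(96 23 36 36 36 36 b5) = b7 8f; tag = H(fc 49 5c 5c 5c 5c b7 8f) = 6b90

1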